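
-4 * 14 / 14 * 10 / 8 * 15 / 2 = -75 / 2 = -37.50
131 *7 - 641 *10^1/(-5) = 2199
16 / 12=1.33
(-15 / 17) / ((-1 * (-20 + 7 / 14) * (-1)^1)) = 10 / 221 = 0.05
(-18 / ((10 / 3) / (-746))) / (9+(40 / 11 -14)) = -73854 / 25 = -2954.16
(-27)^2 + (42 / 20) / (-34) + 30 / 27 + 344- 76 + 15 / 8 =6119537 / 6120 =999.92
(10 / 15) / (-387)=-2 / 1161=-0.00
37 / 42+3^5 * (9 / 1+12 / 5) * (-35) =-4072157 / 42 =-96956.12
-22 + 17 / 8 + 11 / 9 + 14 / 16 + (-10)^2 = 740 / 9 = 82.22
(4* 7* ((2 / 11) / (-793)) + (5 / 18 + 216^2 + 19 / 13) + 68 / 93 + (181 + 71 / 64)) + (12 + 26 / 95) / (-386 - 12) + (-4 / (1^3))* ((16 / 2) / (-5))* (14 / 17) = 2345019374241046091 / 50058248834880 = 46845.81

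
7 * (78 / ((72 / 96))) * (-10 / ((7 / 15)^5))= -789750000 / 2401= -328925.45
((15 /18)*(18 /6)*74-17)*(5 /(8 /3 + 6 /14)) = 3528 /13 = 271.38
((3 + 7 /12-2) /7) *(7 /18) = 19 /216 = 0.09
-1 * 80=-80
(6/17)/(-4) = -3/34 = -0.09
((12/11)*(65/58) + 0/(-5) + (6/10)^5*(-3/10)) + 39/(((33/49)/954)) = 550738267449/9968750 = 55246.47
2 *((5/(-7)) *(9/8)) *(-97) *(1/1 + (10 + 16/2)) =82935/28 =2961.96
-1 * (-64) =64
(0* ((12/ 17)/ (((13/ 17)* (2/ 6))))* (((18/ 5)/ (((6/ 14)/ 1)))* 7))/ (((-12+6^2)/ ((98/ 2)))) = 0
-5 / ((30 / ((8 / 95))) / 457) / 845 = -1828 / 240825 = -0.01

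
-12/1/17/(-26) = 6/221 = 0.03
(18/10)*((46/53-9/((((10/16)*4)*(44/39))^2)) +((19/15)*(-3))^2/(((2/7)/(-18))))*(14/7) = -5252151177/1603250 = -3275.94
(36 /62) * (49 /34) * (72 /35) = 4536 /2635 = 1.72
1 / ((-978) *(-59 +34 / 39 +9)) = 0.00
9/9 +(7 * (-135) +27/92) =-86821/92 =-943.71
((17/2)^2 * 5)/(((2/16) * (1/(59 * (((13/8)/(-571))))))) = -1108315/2284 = -485.25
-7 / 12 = -0.58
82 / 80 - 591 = -23599 / 40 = -589.98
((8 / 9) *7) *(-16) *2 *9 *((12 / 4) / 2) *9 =-24192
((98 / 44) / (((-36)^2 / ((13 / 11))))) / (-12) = -637 / 3763584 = -0.00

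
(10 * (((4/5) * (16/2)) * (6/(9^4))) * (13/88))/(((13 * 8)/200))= 400/24057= 0.02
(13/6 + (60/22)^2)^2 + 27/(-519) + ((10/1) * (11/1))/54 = 25778201759/273552444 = 94.23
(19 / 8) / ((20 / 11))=1.31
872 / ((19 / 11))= 9592 / 19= 504.84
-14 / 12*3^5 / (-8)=567 / 16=35.44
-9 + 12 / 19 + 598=11203 / 19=589.63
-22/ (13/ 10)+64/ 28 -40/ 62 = -43112/ 2821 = -15.28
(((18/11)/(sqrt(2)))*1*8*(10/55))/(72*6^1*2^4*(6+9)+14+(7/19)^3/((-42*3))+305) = 17778528*sqrt(2)/1553630863169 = 0.00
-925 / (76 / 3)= -2775 / 76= -36.51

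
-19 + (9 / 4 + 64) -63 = -63 / 4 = -15.75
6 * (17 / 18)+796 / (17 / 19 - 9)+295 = 46768 / 231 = 202.46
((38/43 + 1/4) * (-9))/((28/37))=-64935/4816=-13.48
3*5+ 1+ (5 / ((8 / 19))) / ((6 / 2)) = 479 / 24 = 19.96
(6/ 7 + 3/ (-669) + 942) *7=1471793/ 223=6599.97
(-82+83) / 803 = 0.00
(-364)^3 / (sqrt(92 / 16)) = -96457088*sqrt(23) / 23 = -20112693.19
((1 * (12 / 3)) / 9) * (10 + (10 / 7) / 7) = 2000 / 441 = 4.54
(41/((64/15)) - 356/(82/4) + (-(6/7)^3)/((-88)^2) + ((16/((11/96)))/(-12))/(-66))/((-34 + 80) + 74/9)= -7429668591/53145089536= -0.14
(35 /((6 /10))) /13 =175 /39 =4.49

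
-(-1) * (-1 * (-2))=2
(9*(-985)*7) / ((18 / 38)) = -131005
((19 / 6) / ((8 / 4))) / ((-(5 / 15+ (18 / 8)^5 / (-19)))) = 92416 / 157691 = 0.59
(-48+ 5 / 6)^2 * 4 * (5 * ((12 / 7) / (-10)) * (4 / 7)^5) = -164022272 / 352947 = -464.72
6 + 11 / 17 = 113 / 17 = 6.65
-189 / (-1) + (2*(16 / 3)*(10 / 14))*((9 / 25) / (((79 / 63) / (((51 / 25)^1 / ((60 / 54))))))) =9530163 / 49375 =193.02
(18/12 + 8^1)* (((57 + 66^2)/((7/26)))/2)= 1090011/14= 77857.93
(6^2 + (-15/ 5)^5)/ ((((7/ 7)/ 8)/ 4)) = -6624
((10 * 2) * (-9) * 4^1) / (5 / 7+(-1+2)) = -420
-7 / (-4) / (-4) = -7 / 16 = -0.44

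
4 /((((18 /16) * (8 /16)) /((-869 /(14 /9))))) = -27808 /7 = -3972.57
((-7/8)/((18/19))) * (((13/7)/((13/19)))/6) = -361/864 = -0.42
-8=-8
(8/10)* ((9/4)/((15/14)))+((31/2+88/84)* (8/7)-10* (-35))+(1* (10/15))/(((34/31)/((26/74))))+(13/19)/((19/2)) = 309489038381/834478575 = 370.88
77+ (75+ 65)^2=19677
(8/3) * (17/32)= 17/12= 1.42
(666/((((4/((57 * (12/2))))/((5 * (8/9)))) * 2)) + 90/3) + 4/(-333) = 42147806/333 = 126569.99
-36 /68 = -9 /17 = -0.53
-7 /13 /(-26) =7 /338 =0.02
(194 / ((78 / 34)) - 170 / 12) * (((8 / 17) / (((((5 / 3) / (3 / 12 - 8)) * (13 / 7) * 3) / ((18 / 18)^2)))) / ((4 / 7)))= -490637 / 10140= -48.39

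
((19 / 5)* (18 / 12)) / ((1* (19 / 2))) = 3 / 5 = 0.60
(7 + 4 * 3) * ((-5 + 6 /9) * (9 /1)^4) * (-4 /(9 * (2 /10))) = 1200420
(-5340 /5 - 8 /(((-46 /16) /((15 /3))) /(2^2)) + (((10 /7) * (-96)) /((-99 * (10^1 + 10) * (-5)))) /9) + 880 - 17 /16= -510348413 /3825360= -133.41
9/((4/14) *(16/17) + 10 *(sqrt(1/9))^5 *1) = 260253/8966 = 29.03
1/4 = 0.25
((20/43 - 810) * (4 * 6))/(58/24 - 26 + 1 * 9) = 2005056/1505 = 1332.26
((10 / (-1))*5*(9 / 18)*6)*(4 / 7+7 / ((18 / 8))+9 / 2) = -25775 / 21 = -1227.38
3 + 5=8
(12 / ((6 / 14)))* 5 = 140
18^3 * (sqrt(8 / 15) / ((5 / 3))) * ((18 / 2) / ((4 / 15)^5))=17055599.04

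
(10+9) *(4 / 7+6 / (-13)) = 190 / 91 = 2.09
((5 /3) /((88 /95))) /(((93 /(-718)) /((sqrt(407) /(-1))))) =170525*sqrt(407) /12276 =280.24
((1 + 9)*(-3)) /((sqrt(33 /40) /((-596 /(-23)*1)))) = -855.88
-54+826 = 772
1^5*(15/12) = 5/4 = 1.25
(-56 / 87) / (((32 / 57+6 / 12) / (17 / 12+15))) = -104804 / 10527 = -9.96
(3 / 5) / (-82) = -3 / 410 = -0.01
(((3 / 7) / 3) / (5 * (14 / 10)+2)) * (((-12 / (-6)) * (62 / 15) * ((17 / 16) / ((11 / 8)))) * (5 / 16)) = 527 / 16632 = 0.03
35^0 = 1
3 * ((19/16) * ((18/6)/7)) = 171/112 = 1.53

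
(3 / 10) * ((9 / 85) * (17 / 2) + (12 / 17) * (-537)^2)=103813299 / 1700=61066.65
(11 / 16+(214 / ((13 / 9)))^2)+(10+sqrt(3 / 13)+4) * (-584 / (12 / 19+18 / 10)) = 1658628835 / 89232 - 55480 * sqrt(39) / 3003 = 18472.45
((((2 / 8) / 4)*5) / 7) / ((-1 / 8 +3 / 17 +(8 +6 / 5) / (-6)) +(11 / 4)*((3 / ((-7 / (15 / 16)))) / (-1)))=-5100 / 43063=-0.12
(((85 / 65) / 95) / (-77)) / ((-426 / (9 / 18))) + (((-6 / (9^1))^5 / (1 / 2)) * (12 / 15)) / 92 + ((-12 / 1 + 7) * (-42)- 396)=-28075559744593 / 150942011220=-186.00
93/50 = 1.86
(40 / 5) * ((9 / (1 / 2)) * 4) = 576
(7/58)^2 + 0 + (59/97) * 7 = 1394085/326308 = 4.27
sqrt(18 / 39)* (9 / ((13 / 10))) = 90* sqrt(78) / 169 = 4.70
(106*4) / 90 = 212 / 45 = 4.71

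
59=59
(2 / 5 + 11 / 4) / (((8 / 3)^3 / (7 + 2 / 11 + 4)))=209223 / 112640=1.86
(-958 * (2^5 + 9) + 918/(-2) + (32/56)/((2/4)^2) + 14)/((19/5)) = -1390225/133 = -10452.82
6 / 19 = 0.32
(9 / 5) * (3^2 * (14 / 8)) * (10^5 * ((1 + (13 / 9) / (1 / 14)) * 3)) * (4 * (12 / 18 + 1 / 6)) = 601650000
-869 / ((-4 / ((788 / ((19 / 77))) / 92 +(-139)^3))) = -509929345123 / 874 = -583443186.64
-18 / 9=-2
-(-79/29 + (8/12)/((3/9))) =21/29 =0.72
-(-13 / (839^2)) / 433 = 13 / 304797793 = 0.00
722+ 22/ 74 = 26725/ 37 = 722.30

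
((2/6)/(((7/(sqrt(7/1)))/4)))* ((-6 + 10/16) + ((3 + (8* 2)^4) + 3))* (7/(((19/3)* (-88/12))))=-142989* sqrt(7)/76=-4977.81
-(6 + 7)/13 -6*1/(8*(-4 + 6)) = -11/8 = -1.38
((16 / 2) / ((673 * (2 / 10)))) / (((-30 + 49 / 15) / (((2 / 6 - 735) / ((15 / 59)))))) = 5201440 / 809619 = 6.42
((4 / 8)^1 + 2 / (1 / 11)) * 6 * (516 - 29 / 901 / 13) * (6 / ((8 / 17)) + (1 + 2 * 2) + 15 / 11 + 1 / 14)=4821292936485 / 3607604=1336425.21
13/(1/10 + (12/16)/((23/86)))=1495/334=4.48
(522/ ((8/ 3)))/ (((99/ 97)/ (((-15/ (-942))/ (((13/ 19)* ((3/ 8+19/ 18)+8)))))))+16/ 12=851783/ 471471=1.81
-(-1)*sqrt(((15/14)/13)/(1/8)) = 2*sqrt(1365)/91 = 0.81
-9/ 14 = -0.64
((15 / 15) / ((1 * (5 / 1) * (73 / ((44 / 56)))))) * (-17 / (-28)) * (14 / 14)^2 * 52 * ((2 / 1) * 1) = 2431 / 17885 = 0.14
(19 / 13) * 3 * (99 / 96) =1881 / 416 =4.52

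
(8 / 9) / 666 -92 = -275720 / 2997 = -92.00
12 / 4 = 3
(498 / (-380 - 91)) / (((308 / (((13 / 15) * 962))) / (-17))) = 8822983 / 181335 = 48.66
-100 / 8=-25 / 2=-12.50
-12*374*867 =-3891096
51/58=0.88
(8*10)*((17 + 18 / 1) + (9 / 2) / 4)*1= 2890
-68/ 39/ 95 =-68/ 3705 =-0.02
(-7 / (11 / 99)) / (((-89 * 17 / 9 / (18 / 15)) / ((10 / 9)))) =756 / 1513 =0.50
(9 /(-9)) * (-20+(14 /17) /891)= 302926 /15147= 20.00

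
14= 14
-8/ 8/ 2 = -1/ 2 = -0.50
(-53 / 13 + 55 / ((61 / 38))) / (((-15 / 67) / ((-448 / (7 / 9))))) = 307925568 / 3965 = 77660.93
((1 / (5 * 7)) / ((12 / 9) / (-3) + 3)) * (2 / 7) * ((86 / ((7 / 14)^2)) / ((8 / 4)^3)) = 774 / 5635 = 0.14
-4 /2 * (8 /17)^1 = -16 /17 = -0.94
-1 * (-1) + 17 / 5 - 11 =-33 / 5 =-6.60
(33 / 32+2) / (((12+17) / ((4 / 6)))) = 97 / 1392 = 0.07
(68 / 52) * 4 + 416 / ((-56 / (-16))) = 11292 / 91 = 124.09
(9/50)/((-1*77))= -9/3850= -0.00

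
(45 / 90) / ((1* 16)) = 1 / 32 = 0.03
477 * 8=3816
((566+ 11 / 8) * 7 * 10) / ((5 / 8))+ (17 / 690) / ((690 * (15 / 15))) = 30254250617 / 476100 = 63546.00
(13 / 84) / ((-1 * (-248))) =13 / 20832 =0.00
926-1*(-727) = 1653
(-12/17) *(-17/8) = 3/2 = 1.50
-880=-880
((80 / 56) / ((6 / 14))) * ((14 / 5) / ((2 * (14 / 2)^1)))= 2 / 3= 0.67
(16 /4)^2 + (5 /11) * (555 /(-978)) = 56451 /3586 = 15.74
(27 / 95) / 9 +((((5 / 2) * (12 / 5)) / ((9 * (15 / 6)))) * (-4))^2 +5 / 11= 76364 / 47025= 1.62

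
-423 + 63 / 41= -17280 / 41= -421.46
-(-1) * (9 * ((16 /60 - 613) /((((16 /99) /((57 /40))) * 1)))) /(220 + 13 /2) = -51864813 /241600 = -214.67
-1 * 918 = -918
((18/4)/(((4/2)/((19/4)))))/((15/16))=57/5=11.40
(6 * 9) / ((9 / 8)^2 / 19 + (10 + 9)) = 65664 / 23185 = 2.83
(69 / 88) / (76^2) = 69 / 508288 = 0.00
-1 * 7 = -7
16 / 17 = 0.94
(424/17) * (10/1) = 4240/17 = 249.41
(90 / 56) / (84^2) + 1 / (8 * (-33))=-2579 / 724416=-0.00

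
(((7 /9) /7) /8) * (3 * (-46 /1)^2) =529 /6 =88.17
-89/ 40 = -2.22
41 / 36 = 1.14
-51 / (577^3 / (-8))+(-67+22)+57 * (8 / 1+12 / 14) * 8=5370540625437 / 1344700231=3993.86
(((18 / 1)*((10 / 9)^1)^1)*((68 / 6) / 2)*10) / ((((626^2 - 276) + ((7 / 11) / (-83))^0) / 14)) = 6800 / 167829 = 0.04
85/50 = 17/10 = 1.70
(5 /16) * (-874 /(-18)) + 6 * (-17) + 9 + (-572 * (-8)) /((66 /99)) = 977209 /144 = 6786.17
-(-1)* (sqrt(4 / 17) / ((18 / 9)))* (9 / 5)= 9* sqrt(17) / 85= 0.44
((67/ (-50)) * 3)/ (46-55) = 67/ 150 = 0.45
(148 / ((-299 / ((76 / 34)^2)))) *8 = -1709696 / 86411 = -19.79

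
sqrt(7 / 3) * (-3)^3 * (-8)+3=3+72 * sqrt(21)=332.95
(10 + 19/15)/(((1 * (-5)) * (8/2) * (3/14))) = -2.63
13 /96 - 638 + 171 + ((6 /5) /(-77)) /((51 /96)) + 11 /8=-292494847 /628320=-465.52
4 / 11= 0.36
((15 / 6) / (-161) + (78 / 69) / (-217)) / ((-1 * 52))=9 / 22568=0.00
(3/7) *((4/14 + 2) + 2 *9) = 426/49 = 8.69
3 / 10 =0.30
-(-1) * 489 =489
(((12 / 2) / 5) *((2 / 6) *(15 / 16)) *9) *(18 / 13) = 243 / 52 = 4.67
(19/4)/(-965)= -19/3860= -0.00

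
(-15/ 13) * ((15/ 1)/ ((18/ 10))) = -125/ 13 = -9.62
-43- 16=-59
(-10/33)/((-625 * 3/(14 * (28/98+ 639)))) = 716/495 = 1.45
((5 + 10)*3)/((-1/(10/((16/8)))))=-225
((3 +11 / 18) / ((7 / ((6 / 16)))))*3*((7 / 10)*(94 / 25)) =1.53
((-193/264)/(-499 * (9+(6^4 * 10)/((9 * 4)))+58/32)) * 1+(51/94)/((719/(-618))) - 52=-172370934957847/3285362590323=-52.47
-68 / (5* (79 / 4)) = -272 / 395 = -0.69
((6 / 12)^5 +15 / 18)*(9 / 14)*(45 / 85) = 2241 / 7616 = 0.29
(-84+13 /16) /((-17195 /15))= 3993 /55024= 0.07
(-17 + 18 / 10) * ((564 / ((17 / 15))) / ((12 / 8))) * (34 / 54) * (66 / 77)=-57152 / 21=-2721.52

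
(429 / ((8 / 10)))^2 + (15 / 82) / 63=3961482565 / 13776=287564.07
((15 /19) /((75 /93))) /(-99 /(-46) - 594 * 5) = -1426 /4323165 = -0.00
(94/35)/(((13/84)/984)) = 1109952/65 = 17076.18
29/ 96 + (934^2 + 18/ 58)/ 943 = 2429433031/ 2625312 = 925.39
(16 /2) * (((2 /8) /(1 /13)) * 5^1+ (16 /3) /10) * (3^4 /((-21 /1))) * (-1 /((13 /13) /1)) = 18126 /35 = 517.89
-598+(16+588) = 6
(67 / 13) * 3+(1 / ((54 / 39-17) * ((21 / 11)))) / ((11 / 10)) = 855173 / 55419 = 15.43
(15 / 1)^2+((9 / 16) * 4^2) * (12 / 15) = 232.20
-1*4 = -4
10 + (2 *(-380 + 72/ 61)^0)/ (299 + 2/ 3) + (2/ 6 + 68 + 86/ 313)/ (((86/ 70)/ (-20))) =-40178162408/ 36298923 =-1106.87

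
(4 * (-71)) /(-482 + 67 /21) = 5964 /10055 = 0.59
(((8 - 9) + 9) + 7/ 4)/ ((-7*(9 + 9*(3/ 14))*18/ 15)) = -65/ 612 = -0.11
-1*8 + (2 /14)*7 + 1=-6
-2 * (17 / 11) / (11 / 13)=-442 / 121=-3.65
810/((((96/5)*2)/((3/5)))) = 405/32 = 12.66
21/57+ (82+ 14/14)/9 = 1640/171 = 9.59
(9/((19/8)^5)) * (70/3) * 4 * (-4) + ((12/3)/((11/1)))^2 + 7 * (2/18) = -117445608611/2696471811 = -43.56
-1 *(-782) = 782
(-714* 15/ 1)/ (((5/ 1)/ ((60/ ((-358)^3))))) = 16065/ 5735339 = 0.00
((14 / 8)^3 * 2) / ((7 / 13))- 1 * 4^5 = -32131 / 32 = -1004.09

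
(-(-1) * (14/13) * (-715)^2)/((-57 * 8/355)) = -97722625/228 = -428608.00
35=35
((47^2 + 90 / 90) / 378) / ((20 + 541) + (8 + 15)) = 1105 / 110376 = 0.01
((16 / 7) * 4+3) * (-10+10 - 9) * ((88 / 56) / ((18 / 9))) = -8415 / 98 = -85.87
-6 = -6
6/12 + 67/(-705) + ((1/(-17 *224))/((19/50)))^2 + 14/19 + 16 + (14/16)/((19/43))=17642702749073/922635598080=19.12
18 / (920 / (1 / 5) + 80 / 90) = 0.00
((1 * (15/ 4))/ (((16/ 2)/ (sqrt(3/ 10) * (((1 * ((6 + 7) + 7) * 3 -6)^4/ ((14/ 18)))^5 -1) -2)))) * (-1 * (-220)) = -825/ 4 + 433083549822625895381277739795522605395805 * sqrt(30)/ 268912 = 8821087549914644401837471000000000000.00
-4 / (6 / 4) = -8 / 3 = -2.67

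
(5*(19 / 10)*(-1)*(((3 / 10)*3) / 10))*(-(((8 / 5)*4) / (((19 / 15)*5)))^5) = 9172942848 / 10181328125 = 0.90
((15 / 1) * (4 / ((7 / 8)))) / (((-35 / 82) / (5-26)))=23616 / 7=3373.71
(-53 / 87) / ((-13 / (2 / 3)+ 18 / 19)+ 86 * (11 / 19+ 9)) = -2014 / 2662113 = -0.00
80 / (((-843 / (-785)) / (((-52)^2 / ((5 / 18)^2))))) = 733584384 / 281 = 2610620.58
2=2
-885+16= -869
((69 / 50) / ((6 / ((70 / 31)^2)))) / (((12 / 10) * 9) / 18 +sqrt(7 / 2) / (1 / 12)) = -5635 / 4033317 +56350 * sqrt(14) / 4033317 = 0.05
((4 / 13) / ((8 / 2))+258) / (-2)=-3355 / 26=-129.04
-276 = -276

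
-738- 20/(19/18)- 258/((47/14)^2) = -32730630/41971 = -779.84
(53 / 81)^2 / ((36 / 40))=28090 / 59049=0.48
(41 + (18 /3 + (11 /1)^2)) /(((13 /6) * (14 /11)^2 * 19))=4356 /1729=2.52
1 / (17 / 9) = 0.53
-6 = -6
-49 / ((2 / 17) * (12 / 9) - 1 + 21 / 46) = 114954 / 907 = 126.74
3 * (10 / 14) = 15 / 7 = 2.14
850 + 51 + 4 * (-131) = 377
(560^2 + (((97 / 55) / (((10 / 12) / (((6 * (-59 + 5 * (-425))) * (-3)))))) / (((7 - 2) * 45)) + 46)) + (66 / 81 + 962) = 58467900002 / 185625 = 314978.59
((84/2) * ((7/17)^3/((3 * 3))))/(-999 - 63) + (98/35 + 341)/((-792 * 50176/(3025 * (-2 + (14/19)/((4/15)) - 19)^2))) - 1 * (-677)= 61871189249470471/92580533010432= 668.30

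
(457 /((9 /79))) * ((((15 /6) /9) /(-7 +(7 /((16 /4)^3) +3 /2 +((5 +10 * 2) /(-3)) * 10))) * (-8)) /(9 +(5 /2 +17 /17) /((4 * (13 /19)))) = 961206272 /98336241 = 9.77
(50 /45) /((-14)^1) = -5 /63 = -0.08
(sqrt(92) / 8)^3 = 23 * sqrt(23) / 64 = 1.72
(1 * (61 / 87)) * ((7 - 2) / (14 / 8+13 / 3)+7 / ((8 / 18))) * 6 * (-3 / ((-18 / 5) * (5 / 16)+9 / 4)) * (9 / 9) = -393572 / 2117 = -185.91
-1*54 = -54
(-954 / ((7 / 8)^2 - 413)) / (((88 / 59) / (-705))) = -317453040 / 290213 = -1093.86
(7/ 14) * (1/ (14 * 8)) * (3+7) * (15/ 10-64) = -625/ 224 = -2.79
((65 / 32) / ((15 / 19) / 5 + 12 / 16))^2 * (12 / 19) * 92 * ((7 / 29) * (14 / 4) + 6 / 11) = 71203925 / 176088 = 404.37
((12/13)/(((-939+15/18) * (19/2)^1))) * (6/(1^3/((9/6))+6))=-0.00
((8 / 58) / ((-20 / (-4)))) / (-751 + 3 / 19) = -38 / 1034285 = -0.00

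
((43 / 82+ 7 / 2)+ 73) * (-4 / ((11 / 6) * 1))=-75792 / 451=-168.05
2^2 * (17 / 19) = 68 / 19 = 3.58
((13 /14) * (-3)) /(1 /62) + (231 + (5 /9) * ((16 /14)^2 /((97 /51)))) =836536 /14259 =58.67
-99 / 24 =-33 / 8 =-4.12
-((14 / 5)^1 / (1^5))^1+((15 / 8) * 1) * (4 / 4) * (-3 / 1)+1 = -297 / 40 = -7.42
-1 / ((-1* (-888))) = -1 / 888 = -0.00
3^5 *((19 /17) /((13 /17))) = 4617 /13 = 355.15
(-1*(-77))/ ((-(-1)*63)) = 11/ 9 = 1.22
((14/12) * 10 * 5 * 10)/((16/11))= 9625/24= 401.04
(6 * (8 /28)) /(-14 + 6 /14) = -12 /95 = -0.13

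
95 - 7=88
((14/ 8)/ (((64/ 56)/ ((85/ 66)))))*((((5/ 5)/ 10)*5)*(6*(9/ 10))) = 7497/ 1408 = 5.32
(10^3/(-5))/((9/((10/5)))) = -400/9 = -44.44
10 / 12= 5 / 6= 0.83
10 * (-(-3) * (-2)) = -60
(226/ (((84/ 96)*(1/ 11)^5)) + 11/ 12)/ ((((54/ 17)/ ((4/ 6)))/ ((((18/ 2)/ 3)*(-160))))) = -2376030549640/ 567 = -4190530069.91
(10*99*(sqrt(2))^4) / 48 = 165 / 2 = 82.50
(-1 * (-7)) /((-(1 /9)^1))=-63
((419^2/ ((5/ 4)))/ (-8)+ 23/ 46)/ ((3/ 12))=-351112/ 5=-70222.40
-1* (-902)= 902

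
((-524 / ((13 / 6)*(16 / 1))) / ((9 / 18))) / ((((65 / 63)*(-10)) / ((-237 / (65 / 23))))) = -134961309 / 549250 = -245.72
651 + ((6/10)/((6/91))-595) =651/10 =65.10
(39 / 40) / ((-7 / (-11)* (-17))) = -429 / 4760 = -0.09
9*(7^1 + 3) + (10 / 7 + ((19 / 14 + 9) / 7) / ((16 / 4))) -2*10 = 28145 / 392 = 71.80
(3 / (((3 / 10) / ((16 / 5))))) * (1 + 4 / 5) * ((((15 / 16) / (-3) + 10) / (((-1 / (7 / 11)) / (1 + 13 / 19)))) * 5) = -624960 / 209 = -2990.24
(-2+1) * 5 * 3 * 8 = -120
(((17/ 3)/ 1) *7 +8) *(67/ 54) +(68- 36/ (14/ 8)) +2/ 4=60709/ 567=107.07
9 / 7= 1.29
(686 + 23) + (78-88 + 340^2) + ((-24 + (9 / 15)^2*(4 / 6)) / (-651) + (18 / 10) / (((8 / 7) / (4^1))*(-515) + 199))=76341617818 / 656425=116299.07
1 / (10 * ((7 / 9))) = 9 / 70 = 0.13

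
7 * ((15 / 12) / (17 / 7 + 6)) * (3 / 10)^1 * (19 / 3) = 931 / 472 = 1.97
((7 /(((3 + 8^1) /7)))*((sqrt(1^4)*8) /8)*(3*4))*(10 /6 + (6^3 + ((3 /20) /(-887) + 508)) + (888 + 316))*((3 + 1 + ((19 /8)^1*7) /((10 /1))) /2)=2279562001647 /7805600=292041.87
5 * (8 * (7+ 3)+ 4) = 420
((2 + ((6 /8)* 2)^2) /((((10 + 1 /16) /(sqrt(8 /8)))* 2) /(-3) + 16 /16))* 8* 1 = -816 /137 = -5.96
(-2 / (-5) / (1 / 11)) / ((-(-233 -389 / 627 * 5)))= 6897 / 370090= 0.02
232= 232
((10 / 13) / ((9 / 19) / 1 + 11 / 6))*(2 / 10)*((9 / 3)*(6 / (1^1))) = 4104 / 3419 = 1.20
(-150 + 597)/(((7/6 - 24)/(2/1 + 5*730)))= -71493.90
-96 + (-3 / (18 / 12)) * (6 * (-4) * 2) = 0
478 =478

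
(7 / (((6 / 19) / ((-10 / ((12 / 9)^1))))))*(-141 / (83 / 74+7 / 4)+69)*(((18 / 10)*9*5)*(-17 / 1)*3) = 273321783 / 20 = 13666089.15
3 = 3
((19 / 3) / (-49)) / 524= -19 / 77028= -0.00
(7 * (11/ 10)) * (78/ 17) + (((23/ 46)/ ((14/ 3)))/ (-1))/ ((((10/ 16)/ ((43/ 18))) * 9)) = 566836/ 16065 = 35.28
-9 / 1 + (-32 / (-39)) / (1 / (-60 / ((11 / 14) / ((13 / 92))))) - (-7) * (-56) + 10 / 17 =-1760251 / 4301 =-409.27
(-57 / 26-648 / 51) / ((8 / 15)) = -98775 / 3536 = -27.93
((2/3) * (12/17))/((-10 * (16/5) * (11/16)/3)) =-12/187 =-0.06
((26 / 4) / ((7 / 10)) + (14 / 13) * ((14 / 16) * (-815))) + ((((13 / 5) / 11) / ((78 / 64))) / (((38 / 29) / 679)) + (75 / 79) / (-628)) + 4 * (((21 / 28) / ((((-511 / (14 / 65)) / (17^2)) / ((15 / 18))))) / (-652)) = -110849531474567437 / 168413203538580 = -658.20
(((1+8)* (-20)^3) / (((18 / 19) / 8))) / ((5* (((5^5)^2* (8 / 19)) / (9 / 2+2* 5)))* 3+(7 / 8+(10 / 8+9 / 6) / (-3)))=-0.14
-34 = -34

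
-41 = -41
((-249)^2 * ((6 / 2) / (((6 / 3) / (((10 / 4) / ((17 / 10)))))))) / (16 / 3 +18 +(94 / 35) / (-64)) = 7812126000 / 1330403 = 5872.00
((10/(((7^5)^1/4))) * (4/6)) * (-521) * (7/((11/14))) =-83360/11319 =-7.36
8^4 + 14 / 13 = 53262 / 13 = 4097.08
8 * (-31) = -248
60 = 60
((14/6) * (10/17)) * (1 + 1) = 140/51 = 2.75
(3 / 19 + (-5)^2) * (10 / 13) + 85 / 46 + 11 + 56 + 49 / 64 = 32346497 / 363584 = 88.97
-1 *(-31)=31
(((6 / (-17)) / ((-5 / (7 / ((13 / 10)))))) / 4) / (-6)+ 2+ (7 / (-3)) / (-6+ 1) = 16249 / 6630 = 2.45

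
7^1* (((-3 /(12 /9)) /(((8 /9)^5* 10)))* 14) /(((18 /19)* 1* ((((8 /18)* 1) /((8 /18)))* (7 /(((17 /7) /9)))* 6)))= -706401 /2621440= -0.27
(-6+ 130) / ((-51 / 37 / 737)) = -3381356 / 51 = -66301.10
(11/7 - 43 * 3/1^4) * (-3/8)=669/14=47.79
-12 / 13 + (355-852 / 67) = 341.36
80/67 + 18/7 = 1766/469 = 3.77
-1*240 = -240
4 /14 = 2 /7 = 0.29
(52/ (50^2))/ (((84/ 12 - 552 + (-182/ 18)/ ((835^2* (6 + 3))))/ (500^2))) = -73417792500/ 7694749429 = -9.54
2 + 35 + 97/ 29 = 1170/ 29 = 40.34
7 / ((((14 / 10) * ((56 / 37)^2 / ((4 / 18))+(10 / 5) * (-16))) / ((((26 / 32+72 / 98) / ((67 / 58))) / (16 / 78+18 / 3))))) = -323816415 / 6508429312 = -0.05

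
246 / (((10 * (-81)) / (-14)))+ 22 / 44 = 1283 / 270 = 4.75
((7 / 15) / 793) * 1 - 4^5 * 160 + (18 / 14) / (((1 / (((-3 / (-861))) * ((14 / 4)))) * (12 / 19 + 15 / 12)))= -6152603722571 / 37552515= -163839.99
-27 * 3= -81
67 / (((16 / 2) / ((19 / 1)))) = 1273 / 8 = 159.12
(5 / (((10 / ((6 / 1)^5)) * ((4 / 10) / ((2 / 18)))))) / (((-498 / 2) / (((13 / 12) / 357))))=-130 / 9877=-0.01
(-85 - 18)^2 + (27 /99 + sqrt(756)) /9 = 2 * sqrt(21) /3 + 350098 /33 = 10612.09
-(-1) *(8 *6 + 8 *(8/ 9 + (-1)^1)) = 424/ 9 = 47.11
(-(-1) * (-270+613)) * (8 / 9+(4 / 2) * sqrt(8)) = 2744 / 9+1372 * sqrt(2) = 2245.19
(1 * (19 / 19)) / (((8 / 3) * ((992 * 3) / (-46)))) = -23 / 3968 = -0.01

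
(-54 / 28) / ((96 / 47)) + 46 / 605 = -235307 / 271040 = -0.87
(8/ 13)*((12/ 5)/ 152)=12/ 1235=0.01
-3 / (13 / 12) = -36 / 13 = -2.77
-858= -858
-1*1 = -1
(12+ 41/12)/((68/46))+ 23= 13639/408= 33.43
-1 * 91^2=-8281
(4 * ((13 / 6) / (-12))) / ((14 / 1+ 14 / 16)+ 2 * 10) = -52 / 2511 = -0.02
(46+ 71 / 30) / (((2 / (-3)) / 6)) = -4353 / 10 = -435.30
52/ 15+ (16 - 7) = 187/ 15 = 12.47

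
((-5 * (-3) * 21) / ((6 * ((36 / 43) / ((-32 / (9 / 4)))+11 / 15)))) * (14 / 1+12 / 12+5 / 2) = 18963000 / 13921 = 1362.19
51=51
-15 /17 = -0.88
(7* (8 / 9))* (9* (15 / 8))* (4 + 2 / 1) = 630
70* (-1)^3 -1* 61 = -131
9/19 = 0.47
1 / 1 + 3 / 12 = 5 / 4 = 1.25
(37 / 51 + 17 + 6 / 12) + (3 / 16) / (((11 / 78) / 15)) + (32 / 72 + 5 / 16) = 1048189 / 26928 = 38.93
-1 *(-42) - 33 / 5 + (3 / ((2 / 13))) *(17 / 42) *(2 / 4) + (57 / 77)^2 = 9461359 / 237160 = 39.89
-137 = -137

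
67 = 67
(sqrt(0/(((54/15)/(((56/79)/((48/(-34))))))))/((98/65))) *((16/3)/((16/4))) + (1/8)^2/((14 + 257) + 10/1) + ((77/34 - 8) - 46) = -15816911/305728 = -51.74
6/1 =6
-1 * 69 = -69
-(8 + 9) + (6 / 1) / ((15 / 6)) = -73 / 5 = -14.60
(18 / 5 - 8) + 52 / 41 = -642 / 205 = -3.13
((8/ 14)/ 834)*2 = 4/ 2919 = 0.00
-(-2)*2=4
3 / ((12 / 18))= 9 / 2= 4.50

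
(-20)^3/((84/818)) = -1636000/21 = -77904.76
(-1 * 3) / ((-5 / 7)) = 4.20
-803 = -803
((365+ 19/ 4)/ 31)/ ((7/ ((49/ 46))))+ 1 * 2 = 21761/ 5704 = 3.82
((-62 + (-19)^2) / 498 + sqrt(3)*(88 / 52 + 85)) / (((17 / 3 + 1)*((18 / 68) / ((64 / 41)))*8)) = 10166 / 153135 + 76636*sqrt(3) / 7995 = 16.67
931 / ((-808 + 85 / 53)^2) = 2615179 / 1826622121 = 0.00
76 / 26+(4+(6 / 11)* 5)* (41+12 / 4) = 3886 / 13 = 298.92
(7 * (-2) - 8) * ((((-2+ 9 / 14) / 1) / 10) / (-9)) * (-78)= 2717 / 105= 25.88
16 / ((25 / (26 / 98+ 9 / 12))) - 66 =-80054 / 1225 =-65.35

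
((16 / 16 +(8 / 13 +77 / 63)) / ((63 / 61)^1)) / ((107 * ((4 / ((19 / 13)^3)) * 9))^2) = 0.00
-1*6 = -6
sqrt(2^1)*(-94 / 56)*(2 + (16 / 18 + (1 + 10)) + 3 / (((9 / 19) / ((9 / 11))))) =-22184*sqrt(2) / 693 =-45.27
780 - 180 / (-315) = 5464 / 7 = 780.57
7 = 7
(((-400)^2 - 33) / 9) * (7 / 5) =1119769 / 45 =24883.76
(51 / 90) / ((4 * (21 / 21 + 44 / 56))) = 119 / 1500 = 0.08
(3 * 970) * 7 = 20370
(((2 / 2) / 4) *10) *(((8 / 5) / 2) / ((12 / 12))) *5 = 10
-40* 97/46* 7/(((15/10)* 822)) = -13580/28359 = -0.48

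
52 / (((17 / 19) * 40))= 247 / 170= 1.45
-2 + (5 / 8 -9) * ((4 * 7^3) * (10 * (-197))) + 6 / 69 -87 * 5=22635848.09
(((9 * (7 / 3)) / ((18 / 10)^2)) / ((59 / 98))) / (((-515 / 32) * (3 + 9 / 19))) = -1042720 / 5414607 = -0.19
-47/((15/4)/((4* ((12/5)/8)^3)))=-846/625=-1.35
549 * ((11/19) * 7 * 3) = 126819/19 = 6674.68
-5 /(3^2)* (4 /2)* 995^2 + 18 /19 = -188104588 /171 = -1100026.83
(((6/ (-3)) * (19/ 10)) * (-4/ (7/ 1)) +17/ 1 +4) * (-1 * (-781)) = 633391/ 35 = 18096.89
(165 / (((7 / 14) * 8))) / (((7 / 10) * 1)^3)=41250 / 343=120.26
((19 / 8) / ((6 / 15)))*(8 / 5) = 19 / 2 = 9.50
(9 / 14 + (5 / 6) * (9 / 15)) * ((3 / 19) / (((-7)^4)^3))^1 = 24 / 1840891197733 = 0.00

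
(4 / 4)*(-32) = -32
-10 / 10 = -1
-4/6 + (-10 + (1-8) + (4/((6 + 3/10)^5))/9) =-17.67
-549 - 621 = -1170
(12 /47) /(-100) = -0.00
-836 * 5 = -4180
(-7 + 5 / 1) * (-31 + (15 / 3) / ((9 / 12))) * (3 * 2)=292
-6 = -6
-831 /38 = -21.87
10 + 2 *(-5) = 0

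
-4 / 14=-2 / 7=-0.29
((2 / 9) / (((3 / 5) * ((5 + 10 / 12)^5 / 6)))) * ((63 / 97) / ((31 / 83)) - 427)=-126268416 / 902475875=-0.14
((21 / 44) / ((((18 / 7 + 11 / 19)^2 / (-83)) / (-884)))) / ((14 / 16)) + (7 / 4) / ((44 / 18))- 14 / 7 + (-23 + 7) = 62031082503 / 15449368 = 4015.12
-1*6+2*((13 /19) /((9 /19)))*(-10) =-314 /9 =-34.89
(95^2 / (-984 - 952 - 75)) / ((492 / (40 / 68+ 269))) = -41361575 / 16820004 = -2.46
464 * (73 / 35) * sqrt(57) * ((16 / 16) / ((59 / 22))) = 745184 * sqrt(57) / 2065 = 2724.46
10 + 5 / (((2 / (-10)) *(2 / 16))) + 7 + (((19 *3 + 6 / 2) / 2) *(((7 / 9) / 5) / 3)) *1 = -1633 / 9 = -181.44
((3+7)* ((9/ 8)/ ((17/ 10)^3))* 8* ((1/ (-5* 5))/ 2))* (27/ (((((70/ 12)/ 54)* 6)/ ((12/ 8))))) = -22.89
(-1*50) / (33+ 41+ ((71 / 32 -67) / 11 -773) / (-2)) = -7040 / 65253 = -0.11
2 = 2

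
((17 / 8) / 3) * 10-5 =25 / 12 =2.08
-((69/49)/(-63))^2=-529/1058841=-0.00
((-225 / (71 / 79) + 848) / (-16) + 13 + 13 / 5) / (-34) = 123557 / 193120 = 0.64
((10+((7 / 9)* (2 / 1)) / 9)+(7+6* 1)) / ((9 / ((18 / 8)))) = 1877 / 324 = 5.79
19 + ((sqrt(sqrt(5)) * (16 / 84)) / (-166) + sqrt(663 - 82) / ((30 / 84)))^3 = 19 + 8 * (-5 * 5^(1 / 4) + 12201 * sqrt(581))^3 / 661914925875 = 307419.92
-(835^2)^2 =-486122700625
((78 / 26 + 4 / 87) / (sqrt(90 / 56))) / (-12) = -53 * sqrt(35) / 1566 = -0.20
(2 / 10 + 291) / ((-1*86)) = -728 / 215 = -3.39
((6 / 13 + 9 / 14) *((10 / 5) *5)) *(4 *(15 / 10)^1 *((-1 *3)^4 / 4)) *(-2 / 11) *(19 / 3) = -1546695 / 1001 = -1545.15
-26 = -26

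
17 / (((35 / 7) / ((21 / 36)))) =119 / 60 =1.98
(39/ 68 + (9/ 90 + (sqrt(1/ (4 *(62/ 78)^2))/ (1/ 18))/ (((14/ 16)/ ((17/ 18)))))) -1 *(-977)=73034433/ 73780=989.89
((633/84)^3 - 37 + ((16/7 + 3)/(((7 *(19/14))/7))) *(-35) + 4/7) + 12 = 111440145/417088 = 267.19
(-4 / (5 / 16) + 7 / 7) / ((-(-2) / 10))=-59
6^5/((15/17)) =44064/5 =8812.80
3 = 3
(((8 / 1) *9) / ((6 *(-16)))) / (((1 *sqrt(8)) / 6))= -9 *sqrt(2) / 8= -1.59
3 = 3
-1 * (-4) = 4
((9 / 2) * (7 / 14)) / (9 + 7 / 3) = 27 / 136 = 0.20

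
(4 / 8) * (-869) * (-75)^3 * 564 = 103383843750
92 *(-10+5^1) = -460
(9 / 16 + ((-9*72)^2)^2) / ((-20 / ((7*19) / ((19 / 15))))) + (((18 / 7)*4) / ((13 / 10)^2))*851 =-70084833039012195 / 75712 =-925676683207.58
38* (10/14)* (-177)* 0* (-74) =0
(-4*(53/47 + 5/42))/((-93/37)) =182114/91791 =1.98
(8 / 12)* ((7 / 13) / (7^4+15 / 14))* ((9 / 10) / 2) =147 / 2185885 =0.00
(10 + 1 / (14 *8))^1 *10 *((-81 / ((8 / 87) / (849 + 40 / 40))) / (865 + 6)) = -16786834875 / 195104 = -86040.44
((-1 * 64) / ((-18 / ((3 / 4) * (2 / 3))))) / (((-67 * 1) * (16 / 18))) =-2 / 67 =-0.03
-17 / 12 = -1.42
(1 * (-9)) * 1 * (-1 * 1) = 9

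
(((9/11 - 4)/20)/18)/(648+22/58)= -203/14891976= -0.00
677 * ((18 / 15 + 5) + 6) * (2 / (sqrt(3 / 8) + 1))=660752 / 25 - 165188 * sqrt(6) / 25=10245.03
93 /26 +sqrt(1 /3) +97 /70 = sqrt(3) /3 +2258 /455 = 5.54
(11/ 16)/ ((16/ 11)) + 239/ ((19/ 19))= 61305/ 256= 239.47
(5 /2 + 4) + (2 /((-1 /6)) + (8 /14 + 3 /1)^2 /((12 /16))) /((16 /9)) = 913 /98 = 9.32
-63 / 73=-0.86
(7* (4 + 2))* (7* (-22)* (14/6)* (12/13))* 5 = -69655.38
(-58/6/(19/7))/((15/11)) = -2233/855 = -2.61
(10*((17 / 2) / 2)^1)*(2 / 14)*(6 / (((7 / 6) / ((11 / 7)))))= 16830 / 343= 49.07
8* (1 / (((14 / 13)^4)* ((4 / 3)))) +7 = 11.46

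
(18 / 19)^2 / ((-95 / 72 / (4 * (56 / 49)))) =-746496 / 240065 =-3.11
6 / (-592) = -3 / 296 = -0.01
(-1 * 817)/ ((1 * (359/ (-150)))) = 122550/ 359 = 341.36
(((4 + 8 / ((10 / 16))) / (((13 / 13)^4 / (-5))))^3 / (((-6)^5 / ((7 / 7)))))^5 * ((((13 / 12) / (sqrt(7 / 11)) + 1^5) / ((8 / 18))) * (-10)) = -176337998940740 * sqrt(77) / 19683- 379804920795440 / 6561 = -136502282336.80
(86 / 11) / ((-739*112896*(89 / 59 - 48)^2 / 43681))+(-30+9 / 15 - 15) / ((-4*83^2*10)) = 8607419296806727 / 54055614177140284800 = 0.00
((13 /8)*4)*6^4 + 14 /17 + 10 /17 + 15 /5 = 143283 /17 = 8428.41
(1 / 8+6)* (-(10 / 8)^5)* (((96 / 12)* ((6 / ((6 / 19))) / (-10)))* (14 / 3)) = 4073125 / 3072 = 1325.89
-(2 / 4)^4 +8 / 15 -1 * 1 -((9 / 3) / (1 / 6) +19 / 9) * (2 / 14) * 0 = -127 / 240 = -0.53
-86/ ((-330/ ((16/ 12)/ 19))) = 172/ 9405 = 0.02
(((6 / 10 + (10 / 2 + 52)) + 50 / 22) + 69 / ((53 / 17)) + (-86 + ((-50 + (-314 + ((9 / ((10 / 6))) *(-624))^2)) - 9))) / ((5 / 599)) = 99123736525273 / 72875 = 1360188494.34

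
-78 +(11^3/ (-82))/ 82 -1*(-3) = -505631/ 6724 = -75.20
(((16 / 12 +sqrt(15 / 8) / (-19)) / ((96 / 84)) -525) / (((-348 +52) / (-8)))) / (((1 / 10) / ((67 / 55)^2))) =-14108927 / 67155 -31423 * sqrt(30) / 6805040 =-210.12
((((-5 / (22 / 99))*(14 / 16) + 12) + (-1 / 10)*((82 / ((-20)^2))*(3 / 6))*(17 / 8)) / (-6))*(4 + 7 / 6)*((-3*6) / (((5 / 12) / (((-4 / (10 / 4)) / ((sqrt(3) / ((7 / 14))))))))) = 7647607*sqrt(3) / 100000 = 132.46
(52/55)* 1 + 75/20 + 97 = 22373/220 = 101.70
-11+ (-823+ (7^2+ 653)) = -132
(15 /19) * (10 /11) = 150 /209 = 0.72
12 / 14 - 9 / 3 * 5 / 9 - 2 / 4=-1.31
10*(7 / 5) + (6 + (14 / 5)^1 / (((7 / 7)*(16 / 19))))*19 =7647 / 40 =191.18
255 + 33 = 288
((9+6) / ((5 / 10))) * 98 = 2940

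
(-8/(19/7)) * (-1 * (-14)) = -784/19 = -41.26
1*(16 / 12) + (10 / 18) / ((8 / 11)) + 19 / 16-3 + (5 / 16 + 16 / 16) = 115 / 72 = 1.60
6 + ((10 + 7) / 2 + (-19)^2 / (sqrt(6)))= 29 / 2 + 361*sqrt(6) / 6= 161.88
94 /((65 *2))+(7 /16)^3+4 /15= 857413 /798720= 1.07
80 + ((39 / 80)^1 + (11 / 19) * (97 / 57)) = 7058797 / 86640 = 81.47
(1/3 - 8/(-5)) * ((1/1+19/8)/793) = 261/31720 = 0.01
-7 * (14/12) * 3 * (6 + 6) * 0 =0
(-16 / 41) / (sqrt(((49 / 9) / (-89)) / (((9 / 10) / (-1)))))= -72 * sqrt(890) / 1435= -1.50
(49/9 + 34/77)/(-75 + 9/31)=-126449/1604988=-0.08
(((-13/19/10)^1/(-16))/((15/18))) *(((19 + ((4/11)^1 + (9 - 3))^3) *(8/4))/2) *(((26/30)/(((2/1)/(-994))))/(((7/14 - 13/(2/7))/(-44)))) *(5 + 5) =-3437077553/574750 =-5980.13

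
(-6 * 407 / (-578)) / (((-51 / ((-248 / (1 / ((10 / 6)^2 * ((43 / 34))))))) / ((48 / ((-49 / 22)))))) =-19097091200 / 12277587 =-1555.44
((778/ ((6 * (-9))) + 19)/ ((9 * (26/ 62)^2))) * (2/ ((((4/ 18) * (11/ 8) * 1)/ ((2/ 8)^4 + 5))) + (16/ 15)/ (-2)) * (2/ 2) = 5068015129/ 54208440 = 93.49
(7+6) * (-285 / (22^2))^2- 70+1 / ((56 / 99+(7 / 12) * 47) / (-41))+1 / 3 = -518828290297 / 7787372208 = -66.62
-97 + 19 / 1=-78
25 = 25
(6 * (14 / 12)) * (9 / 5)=63 / 5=12.60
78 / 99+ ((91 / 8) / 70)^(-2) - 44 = -29794 / 5577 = -5.34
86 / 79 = 1.09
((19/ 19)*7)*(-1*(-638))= 4466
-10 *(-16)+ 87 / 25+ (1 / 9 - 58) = 23758 / 225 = 105.59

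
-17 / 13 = -1.31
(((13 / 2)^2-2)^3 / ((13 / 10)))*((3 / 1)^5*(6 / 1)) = 15211609245 / 208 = 73132736.75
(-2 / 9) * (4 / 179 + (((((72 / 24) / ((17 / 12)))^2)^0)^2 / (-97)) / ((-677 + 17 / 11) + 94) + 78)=-8664675961 / 499741866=-17.34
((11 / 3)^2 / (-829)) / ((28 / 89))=-10769 / 208908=-0.05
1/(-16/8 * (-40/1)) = 1/80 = 0.01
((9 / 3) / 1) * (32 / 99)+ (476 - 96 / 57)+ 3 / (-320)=95359399 / 200640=475.28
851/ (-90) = -851/ 90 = -9.46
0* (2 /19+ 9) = 0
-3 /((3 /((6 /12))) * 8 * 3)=-0.02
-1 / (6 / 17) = -2.83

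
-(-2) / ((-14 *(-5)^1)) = 1 / 35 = 0.03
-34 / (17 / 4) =-8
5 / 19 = 0.26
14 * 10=140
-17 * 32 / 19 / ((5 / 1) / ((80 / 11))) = -8704 / 209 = -41.65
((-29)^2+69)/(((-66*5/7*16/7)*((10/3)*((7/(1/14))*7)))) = -13/3520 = -0.00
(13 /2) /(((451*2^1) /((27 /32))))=351 /57728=0.01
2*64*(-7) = -896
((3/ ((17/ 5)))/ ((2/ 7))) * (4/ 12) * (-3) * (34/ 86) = -105/ 86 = -1.22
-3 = -3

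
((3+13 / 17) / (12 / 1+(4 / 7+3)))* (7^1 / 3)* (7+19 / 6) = 95648 / 16677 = 5.74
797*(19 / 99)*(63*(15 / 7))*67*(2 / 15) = 2029162 / 11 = 184469.27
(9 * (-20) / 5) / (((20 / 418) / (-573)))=431125.20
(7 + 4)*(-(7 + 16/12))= -275/3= -91.67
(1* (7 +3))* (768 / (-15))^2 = 131072 / 5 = 26214.40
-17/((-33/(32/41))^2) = -17408/1830609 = -0.01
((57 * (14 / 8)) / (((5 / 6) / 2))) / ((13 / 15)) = 3591 / 13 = 276.23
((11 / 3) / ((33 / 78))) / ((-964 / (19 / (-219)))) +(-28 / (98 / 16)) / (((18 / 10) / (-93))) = 523569409 / 2216718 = 236.19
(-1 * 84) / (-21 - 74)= 84 / 95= 0.88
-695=-695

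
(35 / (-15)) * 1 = -7 / 3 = -2.33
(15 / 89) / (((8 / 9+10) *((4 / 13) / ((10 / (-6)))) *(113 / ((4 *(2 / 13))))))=-225 / 492793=-0.00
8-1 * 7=1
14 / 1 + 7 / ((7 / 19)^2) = 459 / 7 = 65.57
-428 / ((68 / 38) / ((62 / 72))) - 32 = -72815 / 306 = -237.96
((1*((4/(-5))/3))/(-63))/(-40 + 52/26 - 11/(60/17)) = -16/155421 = -0.00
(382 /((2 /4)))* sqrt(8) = 1528* sqrt(2) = 2160.92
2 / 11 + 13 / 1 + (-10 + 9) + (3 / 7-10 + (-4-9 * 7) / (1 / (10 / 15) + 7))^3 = -98334524557 / 18536749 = -5304.84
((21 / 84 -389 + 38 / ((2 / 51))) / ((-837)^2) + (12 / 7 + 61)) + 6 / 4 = 1259639309 / 19615932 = 64.22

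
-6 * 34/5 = -204/5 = -40.80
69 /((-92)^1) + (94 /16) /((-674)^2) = -0.75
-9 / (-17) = 9 / 17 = 0.53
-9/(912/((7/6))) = -7/608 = -0.01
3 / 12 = 1 / 4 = 0.25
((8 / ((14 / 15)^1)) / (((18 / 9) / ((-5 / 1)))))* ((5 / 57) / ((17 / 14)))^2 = -35000 / 312987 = -0.11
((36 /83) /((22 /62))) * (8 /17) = 8928 /15521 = 0.58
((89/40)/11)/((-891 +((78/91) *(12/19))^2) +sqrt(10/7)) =-4960910598903/21845305518097160 - 3978309167 *sqrt(70)/109226527590485800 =-0.00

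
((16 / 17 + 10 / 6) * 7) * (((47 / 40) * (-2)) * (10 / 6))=-43757 / 612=-71.50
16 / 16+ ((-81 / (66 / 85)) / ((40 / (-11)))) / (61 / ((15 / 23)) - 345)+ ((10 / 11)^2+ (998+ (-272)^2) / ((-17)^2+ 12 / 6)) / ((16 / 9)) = 103624891531 / 708351424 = 146.29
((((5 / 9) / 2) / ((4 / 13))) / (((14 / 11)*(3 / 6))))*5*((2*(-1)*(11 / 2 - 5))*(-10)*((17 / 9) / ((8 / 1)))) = 16.75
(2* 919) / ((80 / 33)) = 30327 / 40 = 758.18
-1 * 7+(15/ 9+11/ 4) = -31/ 12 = -2.58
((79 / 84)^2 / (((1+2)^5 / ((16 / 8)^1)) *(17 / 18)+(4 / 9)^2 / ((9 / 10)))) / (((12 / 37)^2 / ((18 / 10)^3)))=56056718169 / 131418392000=0.43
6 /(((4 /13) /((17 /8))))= 663 /16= 41.44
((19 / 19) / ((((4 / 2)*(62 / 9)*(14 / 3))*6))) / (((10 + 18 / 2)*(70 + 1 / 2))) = 3 / 1550248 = 0.00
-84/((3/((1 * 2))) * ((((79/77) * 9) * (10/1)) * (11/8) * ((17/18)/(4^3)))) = -200704/6715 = -29.89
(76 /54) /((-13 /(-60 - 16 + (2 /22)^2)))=116470 /14157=8.23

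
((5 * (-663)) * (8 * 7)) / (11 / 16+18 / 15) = -14851200 / 151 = -98352.32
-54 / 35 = -1.54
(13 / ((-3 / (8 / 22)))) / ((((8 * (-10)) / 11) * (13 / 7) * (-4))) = -7 / 240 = -0.03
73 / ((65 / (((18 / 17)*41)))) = 53874 / 1105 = 48.75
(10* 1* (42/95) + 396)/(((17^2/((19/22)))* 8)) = 951/6358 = 0.15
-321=-321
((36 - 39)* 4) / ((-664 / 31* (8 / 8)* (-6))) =-31 / 332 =-0.09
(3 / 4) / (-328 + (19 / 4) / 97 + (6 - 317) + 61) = -291 / 224245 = -0.00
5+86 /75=6.15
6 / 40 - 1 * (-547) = 10943 / 20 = 547.15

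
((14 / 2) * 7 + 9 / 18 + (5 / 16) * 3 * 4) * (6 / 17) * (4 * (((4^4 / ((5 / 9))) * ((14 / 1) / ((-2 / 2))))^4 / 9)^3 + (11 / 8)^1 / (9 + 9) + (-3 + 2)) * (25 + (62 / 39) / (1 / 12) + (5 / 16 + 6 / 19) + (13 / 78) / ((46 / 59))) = 871716663683176438731274316241905580287725921090209441641825063 / 36216375000000000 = 24069682945440465500240550000000000000000000000.00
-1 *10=-10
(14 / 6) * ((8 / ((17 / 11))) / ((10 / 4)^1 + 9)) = 1232 / 1173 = 1.05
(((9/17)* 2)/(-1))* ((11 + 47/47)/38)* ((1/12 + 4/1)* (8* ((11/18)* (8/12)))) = -4.45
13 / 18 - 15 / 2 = -61 / 9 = -6.78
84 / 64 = 21 / 16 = 1.31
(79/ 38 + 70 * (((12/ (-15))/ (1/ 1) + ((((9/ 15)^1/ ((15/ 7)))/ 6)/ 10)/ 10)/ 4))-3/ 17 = -12.09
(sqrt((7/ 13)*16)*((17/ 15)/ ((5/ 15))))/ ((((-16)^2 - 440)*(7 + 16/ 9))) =-153*sqrt(91)/ 236210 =-0.01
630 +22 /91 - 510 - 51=6301 /91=69.24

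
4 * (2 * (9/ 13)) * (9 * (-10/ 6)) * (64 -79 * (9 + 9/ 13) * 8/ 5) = 16301952/ 169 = 96461.25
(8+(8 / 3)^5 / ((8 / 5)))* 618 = 4619344 / 81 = 57028.94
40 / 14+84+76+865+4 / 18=64769 / 63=1028.08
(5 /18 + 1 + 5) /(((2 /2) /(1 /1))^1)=113 /18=6.28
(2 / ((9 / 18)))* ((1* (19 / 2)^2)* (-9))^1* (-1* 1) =3249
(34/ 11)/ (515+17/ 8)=272/ 45507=0.01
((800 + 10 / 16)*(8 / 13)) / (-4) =-123.17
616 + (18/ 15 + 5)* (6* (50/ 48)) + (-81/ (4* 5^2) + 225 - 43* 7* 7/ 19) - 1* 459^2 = -199417307/ 950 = -209912.95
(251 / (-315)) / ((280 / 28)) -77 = -242801 / 3150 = -77.08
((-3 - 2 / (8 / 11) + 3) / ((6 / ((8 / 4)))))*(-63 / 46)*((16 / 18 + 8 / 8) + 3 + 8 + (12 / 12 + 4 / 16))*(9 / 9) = 39193 / 2208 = 17.75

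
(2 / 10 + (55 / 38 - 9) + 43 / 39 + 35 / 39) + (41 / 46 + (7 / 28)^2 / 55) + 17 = 4822309 / 384560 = 12.54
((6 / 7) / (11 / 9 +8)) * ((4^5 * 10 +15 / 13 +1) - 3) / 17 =7187886 / 128401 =55.98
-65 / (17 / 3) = -11.47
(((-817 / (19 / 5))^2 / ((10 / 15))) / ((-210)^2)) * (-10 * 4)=-9245 / 147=-62.89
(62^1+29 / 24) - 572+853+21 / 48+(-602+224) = -1601 / 48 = -33.35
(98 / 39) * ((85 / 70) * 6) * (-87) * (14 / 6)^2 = -338198 / 39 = -8671.74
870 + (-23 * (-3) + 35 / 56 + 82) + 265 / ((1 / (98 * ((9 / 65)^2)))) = 10271897 / 6760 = 1519.51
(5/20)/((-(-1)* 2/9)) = 9/8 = 1.12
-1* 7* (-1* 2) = 14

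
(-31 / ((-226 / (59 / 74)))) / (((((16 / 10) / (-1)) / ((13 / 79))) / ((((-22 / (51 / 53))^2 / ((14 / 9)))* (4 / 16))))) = -40407703765 / 42764472128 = -0.94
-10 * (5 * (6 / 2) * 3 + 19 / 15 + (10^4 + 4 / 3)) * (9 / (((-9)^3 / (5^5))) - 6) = 40313204 / 9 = 4479244.89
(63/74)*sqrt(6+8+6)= 63*sqrt(5)/37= 3.81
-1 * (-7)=7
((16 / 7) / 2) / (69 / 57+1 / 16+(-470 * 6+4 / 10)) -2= -59986158 / 29986999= -2.00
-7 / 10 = -0.70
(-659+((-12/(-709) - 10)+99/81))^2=18155967604324/40717161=445904.56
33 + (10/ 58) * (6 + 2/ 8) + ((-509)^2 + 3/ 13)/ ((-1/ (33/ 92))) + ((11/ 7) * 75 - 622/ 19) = -428139679221/ 4612972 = -92812.11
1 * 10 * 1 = 10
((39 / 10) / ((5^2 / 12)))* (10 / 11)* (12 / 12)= 468 / 275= 1.70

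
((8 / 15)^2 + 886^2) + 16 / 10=176624524 / 225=784997.88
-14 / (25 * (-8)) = 0.07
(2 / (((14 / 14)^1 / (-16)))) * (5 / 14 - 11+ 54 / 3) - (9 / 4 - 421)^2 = -19665743 / 112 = -175586.99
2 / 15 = 0.13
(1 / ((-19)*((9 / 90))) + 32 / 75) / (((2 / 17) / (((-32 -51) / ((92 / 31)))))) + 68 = 12020411 / 131100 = 91.69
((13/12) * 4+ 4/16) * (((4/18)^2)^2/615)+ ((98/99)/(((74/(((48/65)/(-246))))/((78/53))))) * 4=-56980268/261117925695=-0.00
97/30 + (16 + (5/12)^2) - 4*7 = -6187/720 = -8.59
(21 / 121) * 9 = 189 / 121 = 1.56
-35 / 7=-5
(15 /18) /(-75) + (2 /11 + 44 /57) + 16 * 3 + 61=2068021 /18810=109.94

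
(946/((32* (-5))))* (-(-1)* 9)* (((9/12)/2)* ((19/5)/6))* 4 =-80883/1600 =-50.55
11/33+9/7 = 34/21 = 1.62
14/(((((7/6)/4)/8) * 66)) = 64/11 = 5.82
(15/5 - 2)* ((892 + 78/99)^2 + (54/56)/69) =558998091737/701316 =797070.21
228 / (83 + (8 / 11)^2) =9196 / 3369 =2.73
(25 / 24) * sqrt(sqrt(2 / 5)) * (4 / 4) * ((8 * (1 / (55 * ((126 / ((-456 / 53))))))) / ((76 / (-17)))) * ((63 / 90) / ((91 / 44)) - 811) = -895781 * 2^(1 / 4) * 5^(3 / 4) / 2387385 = -1.49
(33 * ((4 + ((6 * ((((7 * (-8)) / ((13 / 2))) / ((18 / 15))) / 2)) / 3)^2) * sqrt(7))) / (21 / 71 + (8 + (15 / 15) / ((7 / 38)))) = 461874028 * sqrt(7) / 3458247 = 353.36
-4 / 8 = -1 / 2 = -0.50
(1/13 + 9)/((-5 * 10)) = -59/325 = -0.18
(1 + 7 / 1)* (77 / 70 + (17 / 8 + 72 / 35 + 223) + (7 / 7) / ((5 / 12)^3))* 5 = 1694743 / 175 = 9684.25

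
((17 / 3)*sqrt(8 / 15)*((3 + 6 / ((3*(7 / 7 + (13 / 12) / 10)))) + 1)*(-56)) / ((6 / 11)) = -1154912*sqrt(30) / 2565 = -2466.17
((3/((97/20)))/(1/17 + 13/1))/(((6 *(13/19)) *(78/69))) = 37145/3639246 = 0.01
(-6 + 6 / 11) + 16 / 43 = -2404 / 473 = -5.08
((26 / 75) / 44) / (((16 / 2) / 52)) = 0.05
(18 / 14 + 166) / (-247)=-1171 / 1729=-0.68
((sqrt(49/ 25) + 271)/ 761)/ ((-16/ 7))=-4767/ 30440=-0.16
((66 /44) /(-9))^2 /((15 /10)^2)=1 /81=0.01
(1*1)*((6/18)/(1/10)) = 10/3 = 3.33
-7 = -7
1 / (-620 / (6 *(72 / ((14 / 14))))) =-108 / 155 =-0.70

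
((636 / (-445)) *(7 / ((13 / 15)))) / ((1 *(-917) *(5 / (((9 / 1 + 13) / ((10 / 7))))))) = 146916 / 3789175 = 0.04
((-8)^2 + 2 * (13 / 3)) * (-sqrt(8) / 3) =-436 * sqrt(2) / 9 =-68.51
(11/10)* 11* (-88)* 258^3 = -91431777888/5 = -18286355577.60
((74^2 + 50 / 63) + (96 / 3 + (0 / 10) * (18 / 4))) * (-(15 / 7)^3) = -130145250 / 2401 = -54204.60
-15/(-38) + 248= 248.39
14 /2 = 7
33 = 33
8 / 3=2.67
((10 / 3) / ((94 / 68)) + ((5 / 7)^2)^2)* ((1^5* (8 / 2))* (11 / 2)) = 19898230 / 338541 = 58.78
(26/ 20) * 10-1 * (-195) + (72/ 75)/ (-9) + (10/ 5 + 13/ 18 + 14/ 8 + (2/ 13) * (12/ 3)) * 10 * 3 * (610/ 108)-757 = 32954693/ 105300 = 312.96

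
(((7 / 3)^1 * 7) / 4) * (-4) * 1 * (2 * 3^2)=-294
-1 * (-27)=27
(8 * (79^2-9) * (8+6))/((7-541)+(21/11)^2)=-84456064/64173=-1316.07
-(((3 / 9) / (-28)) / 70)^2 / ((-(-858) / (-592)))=37 / 1854052200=0.00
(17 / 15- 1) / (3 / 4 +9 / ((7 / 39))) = 56 / 21375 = 0.00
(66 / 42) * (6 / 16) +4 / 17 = 785 / 952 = 0.82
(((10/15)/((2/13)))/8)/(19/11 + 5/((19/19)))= 0.08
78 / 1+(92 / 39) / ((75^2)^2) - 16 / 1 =76507031342 / 1233984375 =62.00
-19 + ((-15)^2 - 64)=142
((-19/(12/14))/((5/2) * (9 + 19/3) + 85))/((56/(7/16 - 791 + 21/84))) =48051/18944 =2.54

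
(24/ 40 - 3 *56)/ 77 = -837/ 385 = -2.17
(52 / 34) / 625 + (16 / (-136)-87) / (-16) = 54473 / 10000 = 5.45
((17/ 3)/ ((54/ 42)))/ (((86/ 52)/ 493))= 1525342/ 1161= 1313.82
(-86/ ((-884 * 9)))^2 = 1849/ 15824484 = 0.00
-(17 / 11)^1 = -17 / 11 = -1.55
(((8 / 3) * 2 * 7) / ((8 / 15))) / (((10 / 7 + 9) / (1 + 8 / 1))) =4410 / 73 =60.41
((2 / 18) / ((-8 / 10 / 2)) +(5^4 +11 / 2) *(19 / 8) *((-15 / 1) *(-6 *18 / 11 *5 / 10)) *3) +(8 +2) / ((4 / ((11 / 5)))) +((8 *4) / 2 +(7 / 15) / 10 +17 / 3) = 6550324949 / 19800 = 330824.49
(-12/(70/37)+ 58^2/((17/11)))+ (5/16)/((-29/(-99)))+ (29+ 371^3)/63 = 2019392684741/2484720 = 812724.45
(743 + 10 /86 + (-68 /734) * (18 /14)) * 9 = 738690012 /110467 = 6686.97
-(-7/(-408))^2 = -49/166464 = -0.00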